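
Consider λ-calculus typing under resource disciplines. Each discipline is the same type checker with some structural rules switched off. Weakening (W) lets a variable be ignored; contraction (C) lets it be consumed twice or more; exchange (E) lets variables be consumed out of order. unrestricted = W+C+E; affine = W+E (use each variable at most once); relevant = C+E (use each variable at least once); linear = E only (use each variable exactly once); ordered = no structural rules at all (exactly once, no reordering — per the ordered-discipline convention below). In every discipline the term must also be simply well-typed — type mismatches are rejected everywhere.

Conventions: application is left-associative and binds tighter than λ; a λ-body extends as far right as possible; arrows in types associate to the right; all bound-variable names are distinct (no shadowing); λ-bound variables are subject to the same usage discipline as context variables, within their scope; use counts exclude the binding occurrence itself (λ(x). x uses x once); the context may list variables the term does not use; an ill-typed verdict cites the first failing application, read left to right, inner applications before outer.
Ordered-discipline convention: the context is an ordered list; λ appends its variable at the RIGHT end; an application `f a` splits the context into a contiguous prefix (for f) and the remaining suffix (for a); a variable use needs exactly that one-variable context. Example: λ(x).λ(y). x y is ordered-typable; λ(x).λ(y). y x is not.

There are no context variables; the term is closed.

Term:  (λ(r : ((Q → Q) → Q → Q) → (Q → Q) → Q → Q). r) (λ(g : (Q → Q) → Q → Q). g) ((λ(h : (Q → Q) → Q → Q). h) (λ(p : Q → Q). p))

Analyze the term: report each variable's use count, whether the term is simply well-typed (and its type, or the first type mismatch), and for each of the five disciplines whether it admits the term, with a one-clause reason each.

counts: r (bound)=1, g (bound)=1, h (bound)=1, p (bound)=1
uses in reading order: r, g, h, p
typing: the term checks, with type (Q → Q) → Q → Q
ordered: ✓, r, g, h, p: once each, no exchange needed
linear: ✓, r, g, h, p: one use apiece
affine: ✓, at most one use each (r, g, h, p)
relevant: ✓, every one of r, g, h, p appears
unrestricted: ✓, simply typable at (Q → Q) → Q → Q; W, C, E all held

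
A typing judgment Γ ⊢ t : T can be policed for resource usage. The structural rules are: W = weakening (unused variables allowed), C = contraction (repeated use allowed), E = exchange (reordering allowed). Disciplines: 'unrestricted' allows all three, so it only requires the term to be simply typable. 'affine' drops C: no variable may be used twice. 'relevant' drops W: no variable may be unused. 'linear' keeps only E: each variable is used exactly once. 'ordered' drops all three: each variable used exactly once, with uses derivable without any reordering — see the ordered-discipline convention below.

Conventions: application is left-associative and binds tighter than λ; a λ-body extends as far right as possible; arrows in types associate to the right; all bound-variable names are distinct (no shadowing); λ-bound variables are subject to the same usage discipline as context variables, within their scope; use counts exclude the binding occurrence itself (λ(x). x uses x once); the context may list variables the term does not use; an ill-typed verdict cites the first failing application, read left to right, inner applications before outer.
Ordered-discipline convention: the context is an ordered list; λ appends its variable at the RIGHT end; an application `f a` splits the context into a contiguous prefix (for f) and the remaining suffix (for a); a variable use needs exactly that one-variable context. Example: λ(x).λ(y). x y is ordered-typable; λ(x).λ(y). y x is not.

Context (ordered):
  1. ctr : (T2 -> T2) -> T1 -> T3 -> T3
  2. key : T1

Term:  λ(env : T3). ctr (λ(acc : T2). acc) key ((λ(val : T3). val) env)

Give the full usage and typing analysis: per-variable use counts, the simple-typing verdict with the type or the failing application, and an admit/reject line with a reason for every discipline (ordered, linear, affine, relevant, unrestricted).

use counts: ctr ×1; key ×1; env [bound] ×1; acc [bound] ×1; val [bound] ×1
use order (left to right): ctr, acc, key, val, env
typing: well-typed — term : T3 -> T3
ordered: ✓ — ctr, key, env, acc, val: once each, no exchange needed
linear: ✓ — ctr, key, env, acc, val: one use apiece
affine: ✓ — none of ctr, key, env, acc, val used more than once
relevant: ✓ — ctr, key, env, acc, val: all used, weakening unneeded
unrestricted: ✓ — simply typable at T3 -> T3; W, C, E all held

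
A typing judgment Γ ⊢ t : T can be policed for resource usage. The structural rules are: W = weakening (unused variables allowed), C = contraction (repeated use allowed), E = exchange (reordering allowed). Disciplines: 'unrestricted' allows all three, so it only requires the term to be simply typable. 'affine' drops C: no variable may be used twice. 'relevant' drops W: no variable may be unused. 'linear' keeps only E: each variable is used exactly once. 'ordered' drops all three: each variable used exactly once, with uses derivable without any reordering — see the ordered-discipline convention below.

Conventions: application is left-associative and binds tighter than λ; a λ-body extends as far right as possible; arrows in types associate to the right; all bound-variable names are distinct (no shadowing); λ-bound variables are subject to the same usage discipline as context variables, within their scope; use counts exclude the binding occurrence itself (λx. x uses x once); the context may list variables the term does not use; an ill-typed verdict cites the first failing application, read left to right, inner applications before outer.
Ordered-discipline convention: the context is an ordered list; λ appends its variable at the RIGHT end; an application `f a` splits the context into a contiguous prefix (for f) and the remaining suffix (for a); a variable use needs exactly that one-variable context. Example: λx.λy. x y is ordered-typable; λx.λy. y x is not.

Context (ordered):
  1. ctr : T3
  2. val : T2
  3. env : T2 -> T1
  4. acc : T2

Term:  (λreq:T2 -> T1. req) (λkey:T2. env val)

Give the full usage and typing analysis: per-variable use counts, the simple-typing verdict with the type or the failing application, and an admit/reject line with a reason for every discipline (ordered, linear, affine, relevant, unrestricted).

usage: ctr=0, val=1, env=1, acc=0, req (λ-bound)=1, key (λ-bound)=0
use order (left to right): req, env, val
typing: the term checks, with type T2 -> T1
ordered ✗ (needs weakening: ctr, acc, key unused)
linear ✗ (needs weakening: ctr, acc, key unused)
affine ✓ (at most one use each (ctr, val, env, acc, req, key))
relevant ✗ (needs weakening: ctr, acc, key unused)
unrestricted ✓ (well-typed at T2 -> T1; no restrictions here)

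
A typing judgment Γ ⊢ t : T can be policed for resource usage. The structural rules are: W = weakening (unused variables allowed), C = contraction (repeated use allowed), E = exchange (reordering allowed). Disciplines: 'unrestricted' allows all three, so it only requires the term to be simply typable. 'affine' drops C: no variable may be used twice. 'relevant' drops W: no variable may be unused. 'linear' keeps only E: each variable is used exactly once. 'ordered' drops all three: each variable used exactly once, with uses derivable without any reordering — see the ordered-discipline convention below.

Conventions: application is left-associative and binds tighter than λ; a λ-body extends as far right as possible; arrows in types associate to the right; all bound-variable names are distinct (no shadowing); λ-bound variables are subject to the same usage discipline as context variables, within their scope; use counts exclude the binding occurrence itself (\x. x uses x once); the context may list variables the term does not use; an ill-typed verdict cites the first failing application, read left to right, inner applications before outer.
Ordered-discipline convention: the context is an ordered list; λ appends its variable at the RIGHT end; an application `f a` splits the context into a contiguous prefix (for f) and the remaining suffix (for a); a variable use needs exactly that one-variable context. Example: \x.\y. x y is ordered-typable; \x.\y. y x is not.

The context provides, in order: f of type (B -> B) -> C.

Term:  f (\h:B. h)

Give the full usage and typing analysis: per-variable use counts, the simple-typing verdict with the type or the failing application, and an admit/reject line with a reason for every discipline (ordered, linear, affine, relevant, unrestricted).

use counts: f: 1×; h (bound): 1×
uses in reading order: f, h
typing: ✓ — C
ordered: ✓ — f, h once each; derivable with no W/C/E
linear: ✓ — f, h: one use apiece
affine: ✓ — none of f, h used more than once
relevant: ✓ — none of f, h goes unused
unrestricted: ✓ — well-typed at C; no restrictions here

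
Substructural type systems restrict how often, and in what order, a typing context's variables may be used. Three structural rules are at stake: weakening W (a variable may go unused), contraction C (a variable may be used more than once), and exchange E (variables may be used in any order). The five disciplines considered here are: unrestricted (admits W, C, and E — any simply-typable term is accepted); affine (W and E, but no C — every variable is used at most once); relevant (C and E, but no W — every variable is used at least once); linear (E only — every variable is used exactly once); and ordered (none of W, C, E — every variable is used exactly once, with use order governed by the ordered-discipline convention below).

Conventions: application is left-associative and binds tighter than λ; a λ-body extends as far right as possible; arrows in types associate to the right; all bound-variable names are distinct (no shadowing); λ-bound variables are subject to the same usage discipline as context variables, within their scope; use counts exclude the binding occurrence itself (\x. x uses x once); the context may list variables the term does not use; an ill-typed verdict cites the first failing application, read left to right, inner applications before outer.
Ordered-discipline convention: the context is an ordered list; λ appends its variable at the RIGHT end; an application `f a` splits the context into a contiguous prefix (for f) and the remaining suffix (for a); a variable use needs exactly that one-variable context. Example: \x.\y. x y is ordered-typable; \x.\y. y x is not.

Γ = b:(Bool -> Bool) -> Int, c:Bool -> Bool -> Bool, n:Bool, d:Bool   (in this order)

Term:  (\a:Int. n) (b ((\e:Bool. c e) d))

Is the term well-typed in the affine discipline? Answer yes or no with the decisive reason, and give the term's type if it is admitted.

yes — no duplicate uses among b, c, n, d, a, e; term : Bool
counts: b: 1×, c: 1×, n: 1×, d: 1×, a [bound]: 0×, e [bound]: 1×
order of uses: n, b, c, e, d
typing: ✓ — Bool
all disciplines: ordered ✗, linear ✗, affine ✓, relevant ✗, unrestricted ✓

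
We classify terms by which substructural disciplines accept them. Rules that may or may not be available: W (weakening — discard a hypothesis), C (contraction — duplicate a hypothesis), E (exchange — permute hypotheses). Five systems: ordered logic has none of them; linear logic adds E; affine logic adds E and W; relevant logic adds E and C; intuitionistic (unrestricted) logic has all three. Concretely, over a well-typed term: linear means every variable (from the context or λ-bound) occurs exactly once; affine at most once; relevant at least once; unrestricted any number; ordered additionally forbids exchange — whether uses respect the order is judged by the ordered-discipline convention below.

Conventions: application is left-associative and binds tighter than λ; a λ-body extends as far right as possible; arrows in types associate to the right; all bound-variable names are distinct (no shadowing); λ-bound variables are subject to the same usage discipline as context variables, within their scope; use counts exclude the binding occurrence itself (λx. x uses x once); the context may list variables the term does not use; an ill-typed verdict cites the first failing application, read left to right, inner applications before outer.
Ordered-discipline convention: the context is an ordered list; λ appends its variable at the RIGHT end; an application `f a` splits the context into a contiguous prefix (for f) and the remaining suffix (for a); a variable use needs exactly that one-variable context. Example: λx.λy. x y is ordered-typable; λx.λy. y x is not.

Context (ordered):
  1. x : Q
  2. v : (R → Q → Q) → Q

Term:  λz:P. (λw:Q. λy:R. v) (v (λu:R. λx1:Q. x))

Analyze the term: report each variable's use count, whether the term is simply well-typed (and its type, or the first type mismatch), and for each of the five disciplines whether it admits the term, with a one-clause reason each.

use counts: x: 1×; v: 2×; z [bound]: 0×; w [bound]: 0×; y [bound]: 0×; u [bound]: 0×; x1 [bound]: 0×
order of uses: v, v, x
typing: the term checks, with type P → R → (R → Q → Q) → Q
ordered: ✗, v ×2 used more than once (contraction); z, w, y, u, x1 left unused
linear: ✗, v ×2 used more than once (contraction); z, w, y, u, x1 left unused
affine: ✗, v ×2 used more than once (contraction)
relevant: ✗, z, w, y, u, x1 left unused
unrestricted: ✓, simply typable at P → R → (R → Q → Q) → Q; W, C, E all held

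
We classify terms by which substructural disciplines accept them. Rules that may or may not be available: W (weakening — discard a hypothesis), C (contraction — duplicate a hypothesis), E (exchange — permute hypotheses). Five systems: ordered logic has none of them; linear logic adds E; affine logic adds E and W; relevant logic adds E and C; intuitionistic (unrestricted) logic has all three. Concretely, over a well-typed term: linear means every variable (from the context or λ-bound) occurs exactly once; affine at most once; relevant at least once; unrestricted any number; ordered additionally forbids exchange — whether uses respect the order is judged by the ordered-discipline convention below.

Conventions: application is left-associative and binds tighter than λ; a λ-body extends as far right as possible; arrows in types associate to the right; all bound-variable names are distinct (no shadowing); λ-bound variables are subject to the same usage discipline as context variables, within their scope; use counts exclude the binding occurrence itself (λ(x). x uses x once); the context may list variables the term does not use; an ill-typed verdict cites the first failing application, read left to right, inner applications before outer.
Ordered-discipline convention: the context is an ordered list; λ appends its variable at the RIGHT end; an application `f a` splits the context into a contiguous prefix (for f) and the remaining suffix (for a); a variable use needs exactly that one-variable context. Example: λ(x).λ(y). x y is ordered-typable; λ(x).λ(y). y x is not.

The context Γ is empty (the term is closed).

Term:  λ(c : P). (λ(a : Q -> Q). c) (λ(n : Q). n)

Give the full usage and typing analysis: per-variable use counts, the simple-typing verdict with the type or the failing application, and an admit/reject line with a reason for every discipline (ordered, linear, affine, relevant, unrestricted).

variable uses: c [bound] ×1, a [bound] ×0, n [bound] ×1
order of uses: c, n
typing: the term checks, with type P -> P
ordered: ✗ — a never used (weakening)
linear: ✗ — a never used (weakening)
affine: ✓ — none of c, a, n used more than once
relevant: ✗ — a never used (weakening)
unrestricted: ✓ — typability at P -> P is all that's needed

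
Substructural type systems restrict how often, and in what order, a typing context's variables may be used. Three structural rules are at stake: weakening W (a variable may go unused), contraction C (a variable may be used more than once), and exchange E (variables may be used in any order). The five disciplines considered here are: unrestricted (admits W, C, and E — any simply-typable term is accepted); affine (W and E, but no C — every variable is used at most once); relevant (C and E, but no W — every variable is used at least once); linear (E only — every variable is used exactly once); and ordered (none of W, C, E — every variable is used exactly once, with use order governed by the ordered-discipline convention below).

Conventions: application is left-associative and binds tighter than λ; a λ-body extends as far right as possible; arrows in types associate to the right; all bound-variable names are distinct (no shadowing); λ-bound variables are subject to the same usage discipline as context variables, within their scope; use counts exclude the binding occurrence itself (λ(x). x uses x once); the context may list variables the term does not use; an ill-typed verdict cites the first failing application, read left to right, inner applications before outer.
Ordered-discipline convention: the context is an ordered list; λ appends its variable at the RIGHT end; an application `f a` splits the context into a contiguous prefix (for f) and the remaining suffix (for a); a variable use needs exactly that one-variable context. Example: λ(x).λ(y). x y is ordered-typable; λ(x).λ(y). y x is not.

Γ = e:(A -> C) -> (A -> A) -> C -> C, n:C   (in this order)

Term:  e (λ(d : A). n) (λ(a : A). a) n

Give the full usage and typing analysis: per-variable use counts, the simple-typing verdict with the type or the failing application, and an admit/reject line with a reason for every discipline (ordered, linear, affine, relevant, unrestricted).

variable uses: e ×1; n ×2; d (bound) ×0; a (bound) ×1
use order (left to right): e, n, a, n
typing: the term checks, with type C
ordered: ✗ — needs contraction — n ×2; unused: d — weakening required
linear: ✗ — needs contraction — n ×2; unused: d — weakening required
affine: ✗ — needs contraction — n ×2
relevant: ✗ — unused: d — weakening required
unrestricted: ✓ — typability at C is all that's needed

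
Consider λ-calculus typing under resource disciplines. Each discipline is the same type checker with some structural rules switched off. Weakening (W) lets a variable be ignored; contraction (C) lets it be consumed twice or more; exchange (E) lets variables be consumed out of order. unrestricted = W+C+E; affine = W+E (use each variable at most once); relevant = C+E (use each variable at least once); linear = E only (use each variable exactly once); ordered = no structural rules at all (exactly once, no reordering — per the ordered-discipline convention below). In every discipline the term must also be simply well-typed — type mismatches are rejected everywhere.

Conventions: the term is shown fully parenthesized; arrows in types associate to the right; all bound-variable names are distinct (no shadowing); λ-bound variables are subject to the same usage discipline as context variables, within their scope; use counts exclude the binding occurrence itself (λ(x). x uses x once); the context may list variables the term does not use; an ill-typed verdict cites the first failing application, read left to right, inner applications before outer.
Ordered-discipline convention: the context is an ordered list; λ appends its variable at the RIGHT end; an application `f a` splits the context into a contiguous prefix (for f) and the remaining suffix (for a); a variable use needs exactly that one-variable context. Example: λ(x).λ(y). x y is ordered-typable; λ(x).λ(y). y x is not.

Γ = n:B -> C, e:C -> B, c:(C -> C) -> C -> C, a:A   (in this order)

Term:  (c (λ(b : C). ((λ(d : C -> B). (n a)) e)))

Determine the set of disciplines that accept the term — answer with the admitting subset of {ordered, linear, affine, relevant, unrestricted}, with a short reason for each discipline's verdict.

accepted by: none
use counts: n: 1; e: 1; c: 1; a: 1; b [bound]: 0; d [bound]: 0
uses in reading order: c, n, a, e
typing: ill-typed: an application expects B but receives A
ordered: ✗ — not simply typable
linear: ✗ — fails simple typing
affine: ✗ — a type mismatch blocks all five
relevant: ✗ — the type mismatch rejects it
unrestricted: ✗ — not simply typable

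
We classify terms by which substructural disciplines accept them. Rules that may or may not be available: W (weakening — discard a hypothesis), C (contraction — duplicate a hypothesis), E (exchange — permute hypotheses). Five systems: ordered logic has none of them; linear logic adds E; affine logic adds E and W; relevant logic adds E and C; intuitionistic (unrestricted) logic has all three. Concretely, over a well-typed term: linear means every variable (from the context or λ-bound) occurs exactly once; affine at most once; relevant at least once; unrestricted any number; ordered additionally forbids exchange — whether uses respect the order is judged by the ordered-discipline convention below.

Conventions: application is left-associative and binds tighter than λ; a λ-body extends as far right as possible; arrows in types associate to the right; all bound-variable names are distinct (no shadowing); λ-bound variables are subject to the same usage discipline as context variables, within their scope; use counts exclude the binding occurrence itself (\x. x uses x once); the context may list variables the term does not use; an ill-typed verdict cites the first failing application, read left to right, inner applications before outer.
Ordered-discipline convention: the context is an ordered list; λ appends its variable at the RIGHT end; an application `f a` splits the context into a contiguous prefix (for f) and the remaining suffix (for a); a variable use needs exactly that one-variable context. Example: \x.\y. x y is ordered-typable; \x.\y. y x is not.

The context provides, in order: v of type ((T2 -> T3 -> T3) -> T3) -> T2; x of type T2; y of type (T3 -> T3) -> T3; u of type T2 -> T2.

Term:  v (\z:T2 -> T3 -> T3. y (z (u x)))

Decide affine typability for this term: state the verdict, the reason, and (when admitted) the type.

yes — at most one use each (v, x, y, u, z); term : T2
usage: v: 1×, x: 1×, y: 1×, u: 1×, z [bound]: 1×
left-to-right use order: v, y, z, u, x
typing: the term checks, with type T2
across the five disciplines: ordered ✗ · linear ✓ · affine ✓ · relevant ✓ · unrestricted ✓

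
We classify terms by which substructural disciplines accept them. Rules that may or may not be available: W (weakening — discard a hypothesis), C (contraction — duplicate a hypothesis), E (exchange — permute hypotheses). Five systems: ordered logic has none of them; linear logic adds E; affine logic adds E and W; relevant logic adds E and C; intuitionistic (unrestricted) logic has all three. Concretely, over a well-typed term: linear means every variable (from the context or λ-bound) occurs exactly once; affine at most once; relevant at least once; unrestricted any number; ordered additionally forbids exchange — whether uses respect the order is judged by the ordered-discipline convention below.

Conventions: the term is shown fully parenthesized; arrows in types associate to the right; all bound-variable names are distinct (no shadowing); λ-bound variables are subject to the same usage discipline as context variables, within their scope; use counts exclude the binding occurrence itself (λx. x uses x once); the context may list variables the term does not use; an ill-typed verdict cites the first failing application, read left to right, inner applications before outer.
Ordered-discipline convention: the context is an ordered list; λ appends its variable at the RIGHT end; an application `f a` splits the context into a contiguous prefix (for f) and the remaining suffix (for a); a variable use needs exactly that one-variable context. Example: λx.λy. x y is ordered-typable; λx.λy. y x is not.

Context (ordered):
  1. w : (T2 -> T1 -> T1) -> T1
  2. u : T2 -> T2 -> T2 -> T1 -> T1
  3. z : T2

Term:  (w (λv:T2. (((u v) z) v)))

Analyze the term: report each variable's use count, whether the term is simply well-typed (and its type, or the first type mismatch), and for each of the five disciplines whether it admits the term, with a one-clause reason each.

counts: w: 1, u: 1, z: 1, v (bound): 2
left-to-right use order: w, u, v, z, v
typing: well-typed — term : T1
ordered ✗ (uses contraction: v ×2)
linear ✗ (uses contraction: v ×2)
affine ✗ (uses contraction: v ×2)
relevant ✓ (w, u, z, v: all used, weakening unneeded)
unrestricted ✓ (typability at T1 is all that's needed)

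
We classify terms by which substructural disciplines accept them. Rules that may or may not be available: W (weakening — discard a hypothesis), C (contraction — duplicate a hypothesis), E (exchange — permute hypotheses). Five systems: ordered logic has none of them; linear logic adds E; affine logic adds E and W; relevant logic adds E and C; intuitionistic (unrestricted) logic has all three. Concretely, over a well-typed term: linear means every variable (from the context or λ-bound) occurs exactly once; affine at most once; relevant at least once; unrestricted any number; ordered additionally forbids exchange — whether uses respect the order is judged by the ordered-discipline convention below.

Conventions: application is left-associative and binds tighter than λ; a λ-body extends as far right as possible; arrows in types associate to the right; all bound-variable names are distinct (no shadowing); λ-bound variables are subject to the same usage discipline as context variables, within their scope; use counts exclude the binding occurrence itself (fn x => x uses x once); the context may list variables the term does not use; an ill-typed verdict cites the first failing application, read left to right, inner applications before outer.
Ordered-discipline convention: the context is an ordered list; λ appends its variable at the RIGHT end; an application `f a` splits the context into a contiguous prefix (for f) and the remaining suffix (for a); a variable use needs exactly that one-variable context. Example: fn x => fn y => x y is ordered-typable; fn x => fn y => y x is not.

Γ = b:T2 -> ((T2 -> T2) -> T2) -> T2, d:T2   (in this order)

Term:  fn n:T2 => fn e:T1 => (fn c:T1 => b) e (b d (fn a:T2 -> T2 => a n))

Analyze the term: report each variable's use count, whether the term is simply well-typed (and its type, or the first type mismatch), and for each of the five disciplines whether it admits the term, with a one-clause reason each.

variable uses: b ×2; d ×1; n (λ-bound) ×1; e (λ-bound) ×1; c (λ-bound) ×0; a (λ-bound) ×1
use order (left to right): b, e, b, d, a, n
typing: the term checks, with type T2 -> T1 -> ((T2 -> T2) -> T2) -> T2
ordered: ✗, uses contraction: b ×2; c left unused
linear: ✗, uses contraction: b ×2; c left unused
affine: ✗, uses contraction: b ×2
relevant: ✗, c left unused
unrestricted: ✓, typability at T2 -> T1 -> ((T2 -> T2) -> T2) -> T2 is all that's needed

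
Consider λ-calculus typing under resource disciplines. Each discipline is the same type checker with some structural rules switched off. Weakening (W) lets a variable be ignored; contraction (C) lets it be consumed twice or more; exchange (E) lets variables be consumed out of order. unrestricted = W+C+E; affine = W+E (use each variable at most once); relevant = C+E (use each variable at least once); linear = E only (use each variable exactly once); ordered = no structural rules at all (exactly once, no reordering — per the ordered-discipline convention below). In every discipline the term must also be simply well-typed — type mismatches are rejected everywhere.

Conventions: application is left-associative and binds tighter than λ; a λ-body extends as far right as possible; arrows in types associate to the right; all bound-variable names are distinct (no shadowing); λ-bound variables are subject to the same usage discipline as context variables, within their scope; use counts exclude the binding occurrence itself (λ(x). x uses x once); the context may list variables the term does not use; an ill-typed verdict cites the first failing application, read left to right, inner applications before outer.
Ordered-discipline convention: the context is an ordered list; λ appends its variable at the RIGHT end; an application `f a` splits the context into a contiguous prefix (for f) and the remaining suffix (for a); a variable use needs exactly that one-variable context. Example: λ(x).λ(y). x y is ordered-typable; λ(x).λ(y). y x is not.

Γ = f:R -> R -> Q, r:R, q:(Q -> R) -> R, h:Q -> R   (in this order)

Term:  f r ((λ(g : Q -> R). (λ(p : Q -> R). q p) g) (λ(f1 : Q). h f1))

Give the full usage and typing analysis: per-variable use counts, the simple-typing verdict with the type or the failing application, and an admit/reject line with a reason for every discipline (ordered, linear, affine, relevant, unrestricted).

usage: f ×1; r ×1; q ×1; h ×1; g [bound] ×1; p [bound] ×1; f1 [bound] ×1
use order (left to right): f, r, q, p, g, h, f1
typing: well-typed — term : Q
ordered ✓ (f, r, q, h, g, p, f1 once each; derivable with no W/C/E)
linear ✓ (each of f, r, q, h, g, p, f1 used exactly once)
affine ✓ (at most one use each (f, r, q, h, g, p, f1))
relevant ✓ (every one of f, r, q, h, g, p, f1 appears)
unrestricted ✓ (simply typable at Q; W, C, E all held)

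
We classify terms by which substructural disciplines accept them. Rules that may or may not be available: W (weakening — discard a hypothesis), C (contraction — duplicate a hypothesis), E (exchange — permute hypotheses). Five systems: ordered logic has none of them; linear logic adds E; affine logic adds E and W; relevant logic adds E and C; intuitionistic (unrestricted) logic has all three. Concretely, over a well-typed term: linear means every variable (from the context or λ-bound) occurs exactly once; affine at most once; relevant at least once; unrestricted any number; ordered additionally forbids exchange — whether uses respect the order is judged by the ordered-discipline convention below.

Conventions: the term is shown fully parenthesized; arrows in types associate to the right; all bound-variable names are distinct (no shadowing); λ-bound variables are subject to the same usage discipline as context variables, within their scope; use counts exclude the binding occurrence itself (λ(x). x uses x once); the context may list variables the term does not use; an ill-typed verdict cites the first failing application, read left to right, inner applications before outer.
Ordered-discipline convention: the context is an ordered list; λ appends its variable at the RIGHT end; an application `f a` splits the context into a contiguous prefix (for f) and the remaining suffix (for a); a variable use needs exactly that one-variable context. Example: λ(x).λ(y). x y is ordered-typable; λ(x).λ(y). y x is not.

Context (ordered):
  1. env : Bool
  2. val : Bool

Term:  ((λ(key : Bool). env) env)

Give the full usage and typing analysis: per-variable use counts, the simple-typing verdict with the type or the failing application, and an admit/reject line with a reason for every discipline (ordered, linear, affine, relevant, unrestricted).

use counts: env=2; val=0; key (λ-bound)=0
left-to-right use order: env, env
typing: the term checks, with type Bool
ordered: ✗, uses contraction: env ×2; unused: val, key — weakening required
linear: ✗, uses contraction: env ×2; unused: val, key — weakening required
affine: ✗, uses contraction: env ×2
relevant: ✗, unused: val, key — weakening required
unrestricted: ✓, typability at Bool is all that's needed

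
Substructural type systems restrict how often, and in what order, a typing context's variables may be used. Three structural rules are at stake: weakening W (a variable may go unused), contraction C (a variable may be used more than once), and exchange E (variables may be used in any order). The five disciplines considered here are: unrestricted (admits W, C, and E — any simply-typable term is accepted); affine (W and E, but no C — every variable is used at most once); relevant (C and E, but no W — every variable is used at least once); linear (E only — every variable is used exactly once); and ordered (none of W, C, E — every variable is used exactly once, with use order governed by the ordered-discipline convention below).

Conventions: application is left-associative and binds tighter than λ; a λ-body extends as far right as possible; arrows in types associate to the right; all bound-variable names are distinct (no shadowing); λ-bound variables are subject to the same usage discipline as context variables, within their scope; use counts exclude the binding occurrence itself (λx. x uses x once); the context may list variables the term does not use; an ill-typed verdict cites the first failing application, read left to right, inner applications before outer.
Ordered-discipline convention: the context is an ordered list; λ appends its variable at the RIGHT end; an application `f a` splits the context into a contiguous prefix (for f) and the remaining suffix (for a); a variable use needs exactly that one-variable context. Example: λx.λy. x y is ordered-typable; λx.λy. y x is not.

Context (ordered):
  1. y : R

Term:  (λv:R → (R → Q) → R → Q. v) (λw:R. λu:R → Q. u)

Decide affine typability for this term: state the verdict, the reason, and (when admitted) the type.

yes — at most one use each (y, v, w, u); term : R → (R → Q) → R → Q
usage: y=0, v [bound]=1, w [bound]=0, u [bound]=1
order of uses: v, u
typing: well-typed — term : R → (R → Q) → R → Q
summary: ordered ✗; linear ✗; affine ✓; relevant ✗; unrestricted ✓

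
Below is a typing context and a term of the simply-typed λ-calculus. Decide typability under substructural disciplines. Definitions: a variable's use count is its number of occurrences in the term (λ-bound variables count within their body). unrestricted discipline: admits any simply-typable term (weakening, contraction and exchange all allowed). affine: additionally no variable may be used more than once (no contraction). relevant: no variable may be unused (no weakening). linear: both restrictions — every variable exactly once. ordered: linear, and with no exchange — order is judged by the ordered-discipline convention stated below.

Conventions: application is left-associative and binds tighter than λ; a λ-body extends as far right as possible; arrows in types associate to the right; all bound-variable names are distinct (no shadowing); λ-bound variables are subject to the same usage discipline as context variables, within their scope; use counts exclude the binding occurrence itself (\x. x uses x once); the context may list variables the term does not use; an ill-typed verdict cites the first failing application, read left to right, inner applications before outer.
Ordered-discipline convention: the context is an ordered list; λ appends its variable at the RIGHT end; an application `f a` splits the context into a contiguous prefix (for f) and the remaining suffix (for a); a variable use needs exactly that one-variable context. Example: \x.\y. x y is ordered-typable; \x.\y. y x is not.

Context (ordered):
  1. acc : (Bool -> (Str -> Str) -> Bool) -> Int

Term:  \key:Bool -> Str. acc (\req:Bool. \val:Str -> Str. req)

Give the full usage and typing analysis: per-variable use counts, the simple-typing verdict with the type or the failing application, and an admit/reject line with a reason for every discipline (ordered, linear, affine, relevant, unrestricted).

counts: acc=1; key [bound]=0; req [bound]=1; val [bound]=0
use order (left to right): acc, req
typing: ✓ — (Bool -> Str) -> Int
ordered ✗ (key, val left unused)
linear ✗ (key, val left unused)
affine ✓ (no duplicate uses among acc, key, req, val)
relevant ✗ (key, val left unused)
unrestricted ✓ (typability at (Bool -> Str) -> Int is all that's needed)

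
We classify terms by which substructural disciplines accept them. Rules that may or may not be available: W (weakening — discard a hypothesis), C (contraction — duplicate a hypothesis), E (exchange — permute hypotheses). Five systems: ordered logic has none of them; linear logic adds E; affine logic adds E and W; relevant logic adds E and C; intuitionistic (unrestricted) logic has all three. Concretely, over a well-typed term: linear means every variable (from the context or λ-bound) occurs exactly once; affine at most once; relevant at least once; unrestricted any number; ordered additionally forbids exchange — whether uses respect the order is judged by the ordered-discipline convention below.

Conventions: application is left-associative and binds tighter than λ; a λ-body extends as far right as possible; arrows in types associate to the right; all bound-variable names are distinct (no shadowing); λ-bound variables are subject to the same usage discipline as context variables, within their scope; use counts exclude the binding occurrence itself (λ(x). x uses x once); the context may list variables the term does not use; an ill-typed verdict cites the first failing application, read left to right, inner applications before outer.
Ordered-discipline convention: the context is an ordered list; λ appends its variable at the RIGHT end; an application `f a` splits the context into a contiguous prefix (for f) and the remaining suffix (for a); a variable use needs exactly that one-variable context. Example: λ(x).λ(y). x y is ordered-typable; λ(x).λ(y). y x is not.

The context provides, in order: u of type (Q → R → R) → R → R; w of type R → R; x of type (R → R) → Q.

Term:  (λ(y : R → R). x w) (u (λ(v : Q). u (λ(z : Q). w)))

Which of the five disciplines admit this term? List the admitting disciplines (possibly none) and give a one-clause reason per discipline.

admitted by: unrestricted
variable uses: u=2; w=2; x=1; y (bound)=0; v (bound)=0; z (bound)=0
order of uses: x, w, u, u, w
typing: ✓ — Q
ordered ✗ (uses contraction: u ×2, w ×2; needs weakening: y, v, z unused)
linear ✗ (uses contraction: u ×2, w ×2; needs weakening: y, v, z unused)
affine ✗ (uses contraction: u ×2, w ×2)
relevant ✗ (needs weakening: y, v, z unused)
unrestricted ✓ (typability at Q is all that's needed)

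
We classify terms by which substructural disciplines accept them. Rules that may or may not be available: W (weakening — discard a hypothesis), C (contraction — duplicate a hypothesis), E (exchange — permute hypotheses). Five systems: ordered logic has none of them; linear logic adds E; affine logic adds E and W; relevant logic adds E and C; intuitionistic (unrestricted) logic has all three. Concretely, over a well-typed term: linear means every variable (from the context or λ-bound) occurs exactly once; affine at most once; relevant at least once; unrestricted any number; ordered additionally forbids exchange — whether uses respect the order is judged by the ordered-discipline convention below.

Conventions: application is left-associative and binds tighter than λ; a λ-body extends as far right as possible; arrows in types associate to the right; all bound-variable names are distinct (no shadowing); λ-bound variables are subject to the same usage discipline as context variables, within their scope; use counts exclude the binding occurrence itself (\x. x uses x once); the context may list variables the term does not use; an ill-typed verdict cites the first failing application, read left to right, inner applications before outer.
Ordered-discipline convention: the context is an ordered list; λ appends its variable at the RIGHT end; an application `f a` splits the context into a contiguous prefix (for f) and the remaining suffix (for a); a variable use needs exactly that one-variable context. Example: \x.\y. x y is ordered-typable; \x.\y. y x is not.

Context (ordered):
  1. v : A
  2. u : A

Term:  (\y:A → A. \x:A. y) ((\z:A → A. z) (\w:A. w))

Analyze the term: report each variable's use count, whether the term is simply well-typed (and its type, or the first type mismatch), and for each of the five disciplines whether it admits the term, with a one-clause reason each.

variable uses: v: 0×, u: 0×, y (bound): 1×, x (bound): 0×, z (bound): 1×, w (bound): 1×
left-to-right use order: y, z, w
typing: ✓ — A → A → A
ordered: ✗, needs weakening: v, u, x unused
linear: ✗, needs weakening: v, u, x unused
affine: ✓, none of v, u, y, x, z, w used more than once
relevant: ✗, needs weakening: v, u, x unused
unrestricted: ✓, simply typable at A → A → A; W, C, E all held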